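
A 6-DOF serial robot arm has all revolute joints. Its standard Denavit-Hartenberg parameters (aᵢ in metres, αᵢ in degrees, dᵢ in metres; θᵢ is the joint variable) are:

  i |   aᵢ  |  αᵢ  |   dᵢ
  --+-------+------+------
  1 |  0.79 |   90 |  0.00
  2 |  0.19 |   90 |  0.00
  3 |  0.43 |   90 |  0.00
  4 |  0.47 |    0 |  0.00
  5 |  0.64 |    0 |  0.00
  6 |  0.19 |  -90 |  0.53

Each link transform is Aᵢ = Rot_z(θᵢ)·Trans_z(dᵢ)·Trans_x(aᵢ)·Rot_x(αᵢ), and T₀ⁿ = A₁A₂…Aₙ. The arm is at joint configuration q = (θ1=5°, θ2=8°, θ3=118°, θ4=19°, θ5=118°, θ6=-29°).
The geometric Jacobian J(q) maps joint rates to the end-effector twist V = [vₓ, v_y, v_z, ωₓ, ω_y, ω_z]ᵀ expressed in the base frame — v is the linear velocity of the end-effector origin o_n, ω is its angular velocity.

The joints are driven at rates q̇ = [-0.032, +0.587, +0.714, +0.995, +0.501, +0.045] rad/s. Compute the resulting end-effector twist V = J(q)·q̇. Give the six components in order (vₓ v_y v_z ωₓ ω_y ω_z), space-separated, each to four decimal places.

0.3896 0.7316 0.7112 1.5555 -1.1794 -0.5497

o_n = [1.4303, -0.4327, -0.6938]
J₁: ẑ×o_n = [0.4327, 1.4303, -0.0000], ω = ẑ
J2: z=[0.0872, -0.9962, 0.0000] o=[0.7870, 0.0689, 0.0000] → [0.6912, 0.0605, 0.5971, 0.0872, -0.9962, 0.0000]
J3: z=[0.1386, 0.0121, -0.9903] o=[0.9744, 0.0853, 0.0264] → [-0.5217, -0.3516, -0.0773, 0.1386, 0.0121, -0.9903]
J4: z=[0.9119, -0.3915, 0.1229] o=[0.8084, -0.3104, -0.0017] → [0.2860, 0.7077, 0.1319, 0.9119, -0.3915, 0.1229]
J5: z=[0.9119, -0.3915, 0.1229] o=[0.6580, -0.7174, -0.1822] → [0.1653, 0.5615, 0.5620, 0.9119, -0.3915, 0.1229]
J6: z=[0.9119, -0.3915, 0.1229] o=[0.8992, -0.2815, -0.5839] → [0.0616, 0.1656, 0.0699, 0.9119, -0.3915, 0.1229]
V = J·q̇ = [0.3896, 0.7316, 0.7112, 1.5555, -1.1794, -0.5497]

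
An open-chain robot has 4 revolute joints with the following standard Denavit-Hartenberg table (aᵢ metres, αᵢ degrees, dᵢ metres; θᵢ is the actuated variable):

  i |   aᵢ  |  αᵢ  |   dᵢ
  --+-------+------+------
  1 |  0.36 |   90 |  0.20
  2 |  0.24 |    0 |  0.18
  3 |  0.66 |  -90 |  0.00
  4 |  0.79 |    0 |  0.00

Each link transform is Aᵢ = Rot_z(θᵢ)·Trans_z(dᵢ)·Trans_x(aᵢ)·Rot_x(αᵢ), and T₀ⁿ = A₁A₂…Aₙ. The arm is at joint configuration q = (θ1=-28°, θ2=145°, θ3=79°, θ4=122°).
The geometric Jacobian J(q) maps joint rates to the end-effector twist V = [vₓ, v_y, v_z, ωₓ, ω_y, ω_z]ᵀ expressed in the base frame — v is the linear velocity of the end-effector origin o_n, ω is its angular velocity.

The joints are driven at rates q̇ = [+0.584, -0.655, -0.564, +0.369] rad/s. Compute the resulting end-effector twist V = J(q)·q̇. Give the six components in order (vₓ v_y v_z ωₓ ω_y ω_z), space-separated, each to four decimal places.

o_n = [0.2210, 0.4374, 0.1700]
J₁: ẑ×o_n = [-0.4374, 0.2210, 0.0000], ω = ẑ
J2: z=[-0.4695, -0.8829, 0.0000] o=[0.3179, -0.1690, 0.2000] → [0.0265, -0.0141, -0.3702, -0.4695, -0.8829, 0.0000]
J3: z=[-0.4695, -0.8829, 0.0000] o=[0.0598, -0.2356, 0.3377] → [0.1480, -0.0787, -0.1736, -0.4695, -0.8829, 0.0000]
J4: z=[0.6133, -0.3261, -0.7193] o=[-0.3594, -0.0128, -0.1208] → [0.2290, -0.5959, 0.4654, 0.6133, -0.3261, -0.7193]
V = J·q̇ = [-0.2718, -0.0372, 0.5121, 0.7986, 0.9560, 0.3186]

-0.2718 -0.0372 0.5121 0.7986 0.9560 0.3186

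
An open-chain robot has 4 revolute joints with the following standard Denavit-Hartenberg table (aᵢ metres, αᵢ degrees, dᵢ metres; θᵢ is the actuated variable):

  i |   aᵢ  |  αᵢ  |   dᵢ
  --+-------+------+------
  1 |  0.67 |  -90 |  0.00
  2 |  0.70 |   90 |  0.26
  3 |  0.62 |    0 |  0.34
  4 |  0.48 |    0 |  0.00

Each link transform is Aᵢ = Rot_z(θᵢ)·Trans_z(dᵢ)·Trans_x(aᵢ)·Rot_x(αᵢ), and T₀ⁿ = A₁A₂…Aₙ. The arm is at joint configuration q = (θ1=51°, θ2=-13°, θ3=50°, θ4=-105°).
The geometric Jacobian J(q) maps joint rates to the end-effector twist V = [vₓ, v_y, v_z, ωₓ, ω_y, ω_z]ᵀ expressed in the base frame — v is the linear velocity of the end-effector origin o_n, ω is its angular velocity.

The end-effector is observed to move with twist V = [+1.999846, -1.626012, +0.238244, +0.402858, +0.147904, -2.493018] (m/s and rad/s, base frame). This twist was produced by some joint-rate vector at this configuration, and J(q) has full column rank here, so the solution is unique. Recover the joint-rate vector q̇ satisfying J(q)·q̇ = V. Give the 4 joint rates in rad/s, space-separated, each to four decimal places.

-0.8970 -0.2200 -0.9870 -0.6510

o_n = [0.9503, 1.7166, 0.6403]
J₁: ẑ×o_n = [-1.7166, 0.9503, 0.0000], ω = ẑ
J2: z=[-0.7771, 0.6293, 0.0000] o=[0.4216, 0.5207, 0.0000] → [0.4030, 0.4976, -1.2622, -0.7771, 0.6293, 0.0000]
J3: z=[-0.1416, -0.1748, 0.9744] o=[0.6488, 1.2144, 0.1575] → [-0.5738, 0.3622, -0.0184, -0.1416, -0.1748, 0.9744]
J4: z=[-0.1416, -0.1748, 0.9744] o=[0.4760, 1.7556, 0.5784] → [0.0271, 0.4710, 0.0884, -0.1416, -0.1748, 0.9744]
q̇ = J⁺·V = [-0.8970, -0.2200, -0.9870, -0.6510]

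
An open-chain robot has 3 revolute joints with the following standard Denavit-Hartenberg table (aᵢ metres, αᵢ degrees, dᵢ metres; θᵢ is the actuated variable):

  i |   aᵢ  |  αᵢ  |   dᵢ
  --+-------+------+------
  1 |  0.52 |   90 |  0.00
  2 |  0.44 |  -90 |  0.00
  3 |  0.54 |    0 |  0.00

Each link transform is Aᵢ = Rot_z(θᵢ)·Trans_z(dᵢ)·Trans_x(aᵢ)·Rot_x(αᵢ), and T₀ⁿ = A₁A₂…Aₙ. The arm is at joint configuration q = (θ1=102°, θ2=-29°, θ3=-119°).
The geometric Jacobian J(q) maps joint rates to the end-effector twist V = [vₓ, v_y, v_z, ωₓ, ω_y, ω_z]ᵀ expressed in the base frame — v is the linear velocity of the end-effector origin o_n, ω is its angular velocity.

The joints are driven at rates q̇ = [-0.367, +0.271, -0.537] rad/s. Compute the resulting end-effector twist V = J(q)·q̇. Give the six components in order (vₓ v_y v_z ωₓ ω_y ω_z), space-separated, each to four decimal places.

0.1824 -0.3413 0.1652 0.3192 -0.1983 -0.8367

o_n = [0.3215, 0.7593, -0.0864]
J₁: ẑ×o_n = [-0.7593, 0.3215, 0.0000], ω = ẑ
J2: z=[0.9781, 0.2079, 0.0000] o=[-0.1081, 0.5086, 0.0000] → [-0.0180, 0.0845, 0.1559, 0.9781, 0.2079, 0.0000]
J3: z=[-0.1008, 0.4742, 0.8746] o=[-0.1881, 0.8851, -0.2133] → [0.1702, 0.4585, -0.2290, -0.1008, 0.4742, 0.8746]
V = J·q̇ = [0.1824, -0.3413, 0.1652, 0.3192, -0.1983, -0.8367]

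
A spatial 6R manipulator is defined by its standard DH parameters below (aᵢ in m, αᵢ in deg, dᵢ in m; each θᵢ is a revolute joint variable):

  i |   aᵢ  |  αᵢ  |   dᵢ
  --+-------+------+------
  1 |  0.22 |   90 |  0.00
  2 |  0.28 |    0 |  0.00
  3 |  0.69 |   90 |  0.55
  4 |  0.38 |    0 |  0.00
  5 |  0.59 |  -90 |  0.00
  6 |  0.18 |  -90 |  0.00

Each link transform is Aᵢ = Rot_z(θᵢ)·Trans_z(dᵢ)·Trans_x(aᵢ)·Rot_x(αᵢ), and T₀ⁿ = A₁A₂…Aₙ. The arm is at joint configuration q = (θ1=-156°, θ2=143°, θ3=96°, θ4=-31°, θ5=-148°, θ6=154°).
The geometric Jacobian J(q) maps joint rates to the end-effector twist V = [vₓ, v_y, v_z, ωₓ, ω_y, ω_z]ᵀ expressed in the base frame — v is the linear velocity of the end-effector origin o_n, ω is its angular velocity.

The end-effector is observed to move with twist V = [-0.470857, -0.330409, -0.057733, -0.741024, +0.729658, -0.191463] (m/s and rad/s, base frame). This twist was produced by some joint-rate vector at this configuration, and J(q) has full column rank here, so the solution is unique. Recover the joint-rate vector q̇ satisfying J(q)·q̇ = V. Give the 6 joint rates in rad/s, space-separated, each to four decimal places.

o_n = [0.0769, 0.4139, -0.3758]
J₁: ẑ×o_n = [-0.4139, 0.0769, 0.0000], ω = ẑ
J2: z=[-0.4067, 0.9135, 0.0000] o=[-0.2010, -0.0895, 0.0000] → [-0.3433, -0.1528, -0.4586, -0.4067, 0.9135, 0.0000]
J3: z=[-0.4067, 0.9135, 0.0000] o=[0.0033, 0.0015, 0.1685] → [-0.4972, -0.2214, -0.2350, -0.4067, 0.9135, 0.0000]
J4: z=[0.7831, 0.3486, 0.5150] o=[0.1043, 0.6485, -0.4229] → [0.1373, -0.0510, -0.1742, 0.7831, 0.3486, 0.5150]
J5: z=[0.7831, 0.3486, 0.5150] o=[0.3371, 0.5379, -0.7021] → [0.1777, -0.3896, -0.0064, 0.7831, 0.3486, 0.5150]
J6: z=[0.4149, -0.9098, -0.0150] o=[0.0637, 0.4049, -0.1965] → [0.1632, 0.0742, 0.0157, 0.4149, -0.9098, -0.0150]
q̇ = J⁺·V = [0.0340, 0.1050, 0.7170, -0.9440, 0.5020, -0.1460]

0.0340 0.1050 0.7170 -0.9440 0.5020 -0.1460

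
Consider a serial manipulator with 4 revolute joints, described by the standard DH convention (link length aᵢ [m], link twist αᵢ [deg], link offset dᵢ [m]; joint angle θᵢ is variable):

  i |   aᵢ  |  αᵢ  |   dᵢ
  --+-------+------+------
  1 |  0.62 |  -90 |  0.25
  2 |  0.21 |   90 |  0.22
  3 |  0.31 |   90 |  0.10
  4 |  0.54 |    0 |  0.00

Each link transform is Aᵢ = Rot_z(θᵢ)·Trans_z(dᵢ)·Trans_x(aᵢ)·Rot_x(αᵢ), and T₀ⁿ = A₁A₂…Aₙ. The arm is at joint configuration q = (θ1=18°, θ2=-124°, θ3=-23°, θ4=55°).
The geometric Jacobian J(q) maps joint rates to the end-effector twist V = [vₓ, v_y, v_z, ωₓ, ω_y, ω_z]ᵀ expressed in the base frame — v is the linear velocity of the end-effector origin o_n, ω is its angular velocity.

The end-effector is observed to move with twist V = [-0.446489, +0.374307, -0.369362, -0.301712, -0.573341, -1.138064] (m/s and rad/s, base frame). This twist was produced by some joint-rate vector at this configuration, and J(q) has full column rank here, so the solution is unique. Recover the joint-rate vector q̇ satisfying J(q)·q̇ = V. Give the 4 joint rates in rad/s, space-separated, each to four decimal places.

o_n = [-0.2462, -0.1033, 0.5938]
J₁: ẑ×o_n = [0.1033, -0.2462, 0.0000], ω = ẑ
J2: z=[-0.3090, 0.9511, 0.0000] o=[0.5897, 0.1916, 0.2500] → [0.3269, 0.1062, 0.8861, -0.3090, 0.9511, 0.0000]
J3: z=[-0.7885, -0.2562, -0.5592] o=[0.4100, 0.3645, 0.4241] → [-0.3051, 0.5007, 0.2008, -0.7885, -0.2562, -0.5592]
J4: z=[0.4923, -0.8079, -0.3239] o=[0.2168, 0.1744, 0.6047] → [-0.0811, 0.1554, -0.5108, 0.4923, -0.8079, -0.3239]
q̇ = J⁺·V = [-0.9320, -0.6610, 0.5000, -0.2270]

-0.9320 -0.6610 0.5000 -0.2270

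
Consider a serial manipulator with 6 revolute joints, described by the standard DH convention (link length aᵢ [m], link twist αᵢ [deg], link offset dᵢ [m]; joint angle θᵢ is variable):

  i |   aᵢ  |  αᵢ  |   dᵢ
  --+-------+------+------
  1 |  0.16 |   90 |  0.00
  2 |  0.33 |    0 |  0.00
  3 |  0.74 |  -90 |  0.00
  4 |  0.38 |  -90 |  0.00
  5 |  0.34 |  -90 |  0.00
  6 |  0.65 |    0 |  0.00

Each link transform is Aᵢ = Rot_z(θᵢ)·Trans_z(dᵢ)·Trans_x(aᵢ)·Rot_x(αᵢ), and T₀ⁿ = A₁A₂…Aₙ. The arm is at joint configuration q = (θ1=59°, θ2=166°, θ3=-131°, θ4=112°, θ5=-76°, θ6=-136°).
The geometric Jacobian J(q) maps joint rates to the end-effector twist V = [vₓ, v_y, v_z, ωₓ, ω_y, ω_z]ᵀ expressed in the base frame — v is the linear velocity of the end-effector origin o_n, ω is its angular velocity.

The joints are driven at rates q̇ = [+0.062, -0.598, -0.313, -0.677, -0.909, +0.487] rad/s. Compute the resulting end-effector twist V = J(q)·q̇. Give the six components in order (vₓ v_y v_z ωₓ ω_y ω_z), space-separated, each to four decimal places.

-0.4835 0.0583 0.0397 -0.9326 1.7285 -0.2072

o_n = [-0.0980, 0.1370, 0.0877]
J₁: ẑ×o_n = [-0.1370, -0.0980, 0.0000], ω = ẑ
J2: z=[0.8572, -0.5150, 0.0000] o=[0.0824, 0.1371, 0.0000] → [-0.0452, -0.0752, -0.0931, 0.8572, -0.5150, 0.0000]
J3: z=[0.8572, -0.5150, 0.0000] o=[-0.0825, -0.1373, 0.0798] → [-0.0041, -0.0068, 0.2271, 0.8572, -0.5150, 0.0000]
J4: z=[-0.2954, -0.4917, 0.8192] o=[0.2297, 0.3823, 0.5043] → [0.4057, -0.3915, -0.0887, -0.2954, -0.4917, 0.8192]
J5: z=[-0.0701, -0.8440, -0.5318] o=[-0.1324, 0.4638, 0.4226] → [0.1088, -0.0417, 0.0519, -0.0701, -0.8440, -0.5318]
J6: z=[-0.8530, 0.3271, -0.4067] o=[-0.3082, 0.3192, 0.6752] → [-0.2663, -0.5866, 0.0868, -0.8530, 0.3271, -0.4067]
V = J·q̇ = [-0.4835, 0.0583, 0.0397, -0.9326, 1.7285, -0.2072]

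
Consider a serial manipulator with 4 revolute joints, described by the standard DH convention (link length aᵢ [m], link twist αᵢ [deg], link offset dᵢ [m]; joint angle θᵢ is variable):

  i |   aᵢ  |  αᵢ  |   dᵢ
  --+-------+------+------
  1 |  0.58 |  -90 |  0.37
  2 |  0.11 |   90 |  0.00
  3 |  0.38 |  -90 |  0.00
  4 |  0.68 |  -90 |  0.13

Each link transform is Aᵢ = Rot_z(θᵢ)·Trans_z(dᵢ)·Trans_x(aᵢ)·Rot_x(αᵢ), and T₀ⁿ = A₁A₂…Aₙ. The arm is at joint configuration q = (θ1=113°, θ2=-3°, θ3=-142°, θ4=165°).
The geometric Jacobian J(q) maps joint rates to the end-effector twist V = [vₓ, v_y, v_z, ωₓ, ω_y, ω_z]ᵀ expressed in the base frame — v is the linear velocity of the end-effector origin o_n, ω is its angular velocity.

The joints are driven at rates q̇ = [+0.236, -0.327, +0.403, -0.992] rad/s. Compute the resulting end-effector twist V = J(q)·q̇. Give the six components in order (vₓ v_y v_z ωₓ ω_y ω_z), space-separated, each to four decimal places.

o_n = [-0.4521, 0.8910, 0.2156]
J₁: ẑ×o_n = [-0.8910, -0.4521, 0.0000], ω = ẑ
J2: z=[-0.9205, -0.3907, 0.0000] o=[-0.2266, 0.5339, 0.3700] → [0.0603, -0.1421, -0.4168, -0.9205, -0.3907, 0.0000]
J3: z=[0.0204, -0.0482, 0.9986] o=[-0.2695, 0.6350, 0.3758] → [-0.2479, -0.1790, -0.0036, 0.0204, -0.0482, 0.9986]
J4: z=[0.4851, 0.8738, 0.0322] o=[0.0626, 0.4512, 0.3601] → [-0.1404, 0.0535, 0.6632, 0.4851, 0.8738, 0.0322]
V = J·q̇ = [-0.1906, -0.1854, -0.5230, -0.1720, -0.7585, 0.6065]

-0.1906 -0.1854 -0.5230 -0.1720 -0.7585 0.6065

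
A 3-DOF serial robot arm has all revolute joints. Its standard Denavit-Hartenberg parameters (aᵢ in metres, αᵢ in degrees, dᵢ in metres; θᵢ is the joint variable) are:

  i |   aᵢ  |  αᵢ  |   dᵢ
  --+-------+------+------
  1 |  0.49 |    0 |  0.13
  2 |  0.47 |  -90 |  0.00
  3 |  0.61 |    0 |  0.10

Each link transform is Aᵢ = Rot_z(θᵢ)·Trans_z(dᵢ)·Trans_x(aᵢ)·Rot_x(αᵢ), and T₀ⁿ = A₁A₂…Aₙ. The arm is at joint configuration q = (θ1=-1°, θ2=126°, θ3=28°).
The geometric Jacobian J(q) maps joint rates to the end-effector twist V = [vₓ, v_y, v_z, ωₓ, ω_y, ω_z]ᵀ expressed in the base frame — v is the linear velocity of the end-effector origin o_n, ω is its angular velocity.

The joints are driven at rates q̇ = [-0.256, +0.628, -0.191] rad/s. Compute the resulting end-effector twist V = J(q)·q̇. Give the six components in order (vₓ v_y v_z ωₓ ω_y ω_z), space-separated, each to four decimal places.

-0.3196 -0.3263 0.1029 0.1565 0.1096 0.3720

o_n = [-0.1705, 0.7603, -0.1564]
J₁: ẑ×o_n = [-0.7603, -0.1705, 0.0000], ω = ẑ
J2: z=[0.0000, 0.0000, 1.0000] o=[0.4899, -0.0086, 0.1300] → [-0.7688, -0.6604, 0.0000, 0.0000, 0.0000, 1.0000]
J3: z=[-0.8192, -0.5736, 0.0000] o=[0.2203, 0.3764, 0.1300] → [0.1643, -0.2346, -0.5386, -0.8192, -0.5736, 0.0000]
V = J·q̇ = [-0.3196, -0.3263, 0.1029, 0.1565, 0.1096, 0.3720]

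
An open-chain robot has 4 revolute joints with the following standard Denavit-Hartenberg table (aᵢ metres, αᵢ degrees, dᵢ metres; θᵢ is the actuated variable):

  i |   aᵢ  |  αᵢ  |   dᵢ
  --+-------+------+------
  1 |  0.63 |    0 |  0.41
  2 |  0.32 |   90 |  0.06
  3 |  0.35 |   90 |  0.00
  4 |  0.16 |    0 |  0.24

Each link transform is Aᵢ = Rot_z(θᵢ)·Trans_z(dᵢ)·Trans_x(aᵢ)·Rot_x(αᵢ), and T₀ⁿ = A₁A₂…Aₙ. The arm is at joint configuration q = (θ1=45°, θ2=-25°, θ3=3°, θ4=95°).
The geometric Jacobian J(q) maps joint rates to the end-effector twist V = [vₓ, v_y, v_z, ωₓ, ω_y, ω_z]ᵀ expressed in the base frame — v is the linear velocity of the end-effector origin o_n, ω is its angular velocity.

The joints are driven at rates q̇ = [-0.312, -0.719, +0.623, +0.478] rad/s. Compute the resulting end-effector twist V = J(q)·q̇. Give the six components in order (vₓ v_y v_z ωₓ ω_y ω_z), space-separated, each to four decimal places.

0.2764 -0.8150 0.2129 0.2366 -0.5769 -1.5083

o_n = [1.1279, 0.5242, 0.2479]
J₁: ẑ×o_n = [-0.5242, 1.1279, 0.0000], ω = ẑ
J2: z=[0.0000, 0.0000, 1.0000] o=[0.4455, 0.4455, 0.4100] → [-0.0787, 0.6824, 0.0000, 0.0000, 0.0000, 1.0000]
J3: z=[0.3420, -0.9397, 0.0000] o=[0.7462, 0.5549, 0.4700] → [0.2087, 0.0760, 0.3482, 0.3420, -0.9397, 0.0000]
J4: z=[0.0492, 0.0179, -0.9986] o=[1.0746, 0.6745, 0.4883] → [-0.1543, -0.0413, -0.0083, 0.0492, 0.0179, -0.9986]
V = J·q̇ = [0.2764, -0.8150, 0.2129, 0.2366, -0.5769, -1.5083]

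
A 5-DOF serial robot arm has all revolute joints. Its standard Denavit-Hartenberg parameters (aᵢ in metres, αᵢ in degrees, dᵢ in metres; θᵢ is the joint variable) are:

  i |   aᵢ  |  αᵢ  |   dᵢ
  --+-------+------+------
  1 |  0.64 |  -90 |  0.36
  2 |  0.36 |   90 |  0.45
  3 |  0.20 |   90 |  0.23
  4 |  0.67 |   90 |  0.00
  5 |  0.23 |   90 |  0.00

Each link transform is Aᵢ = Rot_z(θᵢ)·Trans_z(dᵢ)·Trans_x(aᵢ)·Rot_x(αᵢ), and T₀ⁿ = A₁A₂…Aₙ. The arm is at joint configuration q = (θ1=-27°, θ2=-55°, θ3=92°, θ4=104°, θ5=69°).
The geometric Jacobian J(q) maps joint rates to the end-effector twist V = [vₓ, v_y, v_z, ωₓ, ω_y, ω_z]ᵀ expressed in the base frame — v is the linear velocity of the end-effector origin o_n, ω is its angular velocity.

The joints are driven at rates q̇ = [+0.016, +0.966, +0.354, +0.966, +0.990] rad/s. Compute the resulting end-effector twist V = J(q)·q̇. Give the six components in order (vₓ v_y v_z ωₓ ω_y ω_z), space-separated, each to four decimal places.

o_n = [0.3787, 0.3407, 1.3808]
J₁: ẑ×o_n = [-0.3407, 0.3787, 0.0000], ω = ẑ
J2: z=[0.4540, 0.8910, 0.0000] o=[0.5702, -0.2906, 0.3600] → [0.9096, -0.4635, 0.4572, 0.4540, 0.8910, 0.0000]
J3: z=[-0.7299, 0.3719, 0.5736] o=[0.9585, 0.0167, 0.6549] → [0.0841, 0.1973, -0.0209, -0.7299, 0.3719, 0.5736]
J4: z=[0.5266, -0.2291, 0.8187] o=[0.8778, 0.2821, 0.7811] → [-0.1854, -0.7244, -0.0835, 0.5266, -0.2291, 0.8187]
J5: z=[0.2464, 0.9628, 0.1110] o=[0.3327, 0.3781, 1.1586] → [0.2181, -0.0496, -0.0535, 0.2464, 0.9628, 0.1110]
V = J·q̇ = [0.9398, -1.1207, 0.3006, 0.9328, 1.7242, 1.1198]

0.9398 -1.1207 0.3006 0.9328 1.7242 1.1198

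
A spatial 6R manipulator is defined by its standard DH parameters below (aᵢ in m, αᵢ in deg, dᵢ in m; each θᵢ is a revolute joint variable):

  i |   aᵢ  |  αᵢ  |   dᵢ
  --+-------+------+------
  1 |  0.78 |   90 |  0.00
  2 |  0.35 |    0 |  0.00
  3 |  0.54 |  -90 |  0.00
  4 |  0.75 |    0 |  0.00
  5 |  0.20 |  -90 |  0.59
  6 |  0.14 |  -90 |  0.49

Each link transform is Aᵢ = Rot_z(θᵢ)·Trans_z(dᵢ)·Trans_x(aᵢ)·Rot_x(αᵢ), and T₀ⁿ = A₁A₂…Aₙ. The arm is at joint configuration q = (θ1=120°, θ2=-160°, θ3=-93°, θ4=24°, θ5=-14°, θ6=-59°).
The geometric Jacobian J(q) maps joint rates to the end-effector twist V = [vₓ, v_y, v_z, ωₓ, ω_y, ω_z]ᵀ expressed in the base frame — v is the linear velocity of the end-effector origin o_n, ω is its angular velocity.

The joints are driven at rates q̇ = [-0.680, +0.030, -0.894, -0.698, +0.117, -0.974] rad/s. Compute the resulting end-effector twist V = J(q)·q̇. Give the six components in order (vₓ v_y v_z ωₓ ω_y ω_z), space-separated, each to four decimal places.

-0.5376 1.2710 1.2998 -0.1706 0.4860 -0.3484

o_n = [-0.4032, -0.9713, 1.0192]
J₁: ẑ×o_n = [0.9713, -0.4032, 0.0000], ω = ẑ
J2: z=[0.8660, 0.5000, 0.0000] o=[-0.3900, 0.6755, 0.0000] → [0.5096, -0.8827, -1.4195, 0.8660, 0.5000, 0.0000]
J3: z=[0.8660, 0.5000, 0.0000] o=[-0.2256, 0.3907, -0.1197] → [0.5695, -0.9863, -1.0907, 0.8660, 0.5000, 0.0000]
J4: z=[0.4782, -0.8282, -0.2924] o=[-0.1466, 0.2539, 0.3967] → [-0.8738, -0.2226, -0.7984, 0.4782, -0.8282, -0.2924]
J5: z=[0.4782, -0.8282, -0.2924] o=[-0.3106, -0.0721, 1.0519] → [-0.2358, 0.0427, -0.5067, 0.4782, -0.8282, -0.2924]
J6: z=[-0.8783, -0.4484, -0.1661] o=[-0.0298, -0.6279, 1.0678] → [-0.0352, 0.0194, 0.1341, -0.8783, -0.4484, -0.1661]
V = J·q̇ = [-0.5376, 1.2710, 1.2998, -0.1706, 0.4860, -0.3484]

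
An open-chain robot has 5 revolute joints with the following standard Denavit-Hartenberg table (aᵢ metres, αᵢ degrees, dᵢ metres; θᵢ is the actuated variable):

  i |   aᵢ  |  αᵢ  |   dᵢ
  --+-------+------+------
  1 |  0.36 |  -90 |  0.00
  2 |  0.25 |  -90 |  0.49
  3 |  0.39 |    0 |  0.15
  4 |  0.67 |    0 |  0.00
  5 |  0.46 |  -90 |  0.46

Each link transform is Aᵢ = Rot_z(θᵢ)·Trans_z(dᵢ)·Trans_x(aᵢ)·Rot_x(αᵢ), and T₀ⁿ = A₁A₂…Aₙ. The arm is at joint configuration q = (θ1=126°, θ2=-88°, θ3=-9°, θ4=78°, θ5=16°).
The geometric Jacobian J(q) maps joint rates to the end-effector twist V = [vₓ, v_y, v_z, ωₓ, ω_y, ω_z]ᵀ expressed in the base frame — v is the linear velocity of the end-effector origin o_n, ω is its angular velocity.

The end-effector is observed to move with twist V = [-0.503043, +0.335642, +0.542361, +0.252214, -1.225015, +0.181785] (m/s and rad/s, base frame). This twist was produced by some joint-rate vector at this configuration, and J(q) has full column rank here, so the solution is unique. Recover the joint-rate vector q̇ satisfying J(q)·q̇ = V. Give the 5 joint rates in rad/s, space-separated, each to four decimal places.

0.1420 0.5160 0.2770 -0.8120 -0.6050

o_n = [-0.1577, 1.1234, 0.8936]
J₁: ẑ×o_n = [-1.1234, -0.1577, 0.0000], ω = ẑ
J2: z=[-0.8090, -0.5878, 0.0000] o=[-0.2116, 0.2912, 0.0000] → [-0.5252, 0.7229, -0.6416, -0.8090, -0.5878, 0.0000]
J3: z=[-0.5874, 0.8085, -0.0349] o=[-0.6131, 0.0103, 0.2498] → [0.5593, 0.3622, -1.0221, -0.5874, 0.8085, -0.0349]
J4: z=[-0.5874, 0.8085, -0.0349] o=[-0.7585, 0.1066, 0.6296] → [0.2489, 0.1341, -1.0831, -0.5874, 0.8085, -0.0349]
J5: z=[-0.5874, 0.8085, -0.0349] o=[-0.2574, 0.4810, 0.8695] → [0.0418, 0.0106, -0.4580, -0.5874, 0.8085, -0.0349]
q̇ = J⁺·V = [0.1420, 0.5160, 0.2770, -0.8120, -0.6050]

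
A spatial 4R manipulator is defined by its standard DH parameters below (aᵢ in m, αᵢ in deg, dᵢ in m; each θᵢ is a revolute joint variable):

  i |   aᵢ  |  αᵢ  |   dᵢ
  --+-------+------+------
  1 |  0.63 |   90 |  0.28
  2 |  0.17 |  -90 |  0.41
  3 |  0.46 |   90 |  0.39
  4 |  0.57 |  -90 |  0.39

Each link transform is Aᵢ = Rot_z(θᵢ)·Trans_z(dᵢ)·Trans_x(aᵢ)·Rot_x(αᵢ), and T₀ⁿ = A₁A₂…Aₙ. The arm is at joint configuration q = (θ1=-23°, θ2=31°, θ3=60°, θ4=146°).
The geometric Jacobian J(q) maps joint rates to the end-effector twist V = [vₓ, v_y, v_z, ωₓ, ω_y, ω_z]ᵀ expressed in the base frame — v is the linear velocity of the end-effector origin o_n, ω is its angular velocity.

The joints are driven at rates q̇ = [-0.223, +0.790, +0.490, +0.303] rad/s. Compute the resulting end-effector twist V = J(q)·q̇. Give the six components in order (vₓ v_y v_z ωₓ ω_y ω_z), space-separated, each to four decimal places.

-0.6764 0.2044 -0.0444 -0.3931 -0.8559 0.3322

o_n = [0.3989, -0.8384, 1.1458]
J₁: ẑ×o_n = [0.8384, 0.3989, -0.0000], ω = ẑ
J2: z=[-0.3907, -0.9205, 0.0000] o=[0.5799, -0.2462, 0.2800] → [-0.7970, 0.3383, 0.0648, -0.3907, -0.9205, 0.0000]
J3: z=[-0.4741, 0.2012, 0.8572] o=[0.5539, -0.6805, 0.3676] → [0.2920, 0.2362, 0.1060, -0.4741, 0.2012, 0.8572]
J4: z=[0.4880, -0.7503, 0.4460] o=[0.7061, -0.3123, 0.8203] → [-0.0096, -0.2958, -0.4871, 0.4880, -0.7503, 0.4460]
V = J·q̇ = [-0.6764, 0.2044, -0.0444, -0.3931, -0.8559, 0.3322]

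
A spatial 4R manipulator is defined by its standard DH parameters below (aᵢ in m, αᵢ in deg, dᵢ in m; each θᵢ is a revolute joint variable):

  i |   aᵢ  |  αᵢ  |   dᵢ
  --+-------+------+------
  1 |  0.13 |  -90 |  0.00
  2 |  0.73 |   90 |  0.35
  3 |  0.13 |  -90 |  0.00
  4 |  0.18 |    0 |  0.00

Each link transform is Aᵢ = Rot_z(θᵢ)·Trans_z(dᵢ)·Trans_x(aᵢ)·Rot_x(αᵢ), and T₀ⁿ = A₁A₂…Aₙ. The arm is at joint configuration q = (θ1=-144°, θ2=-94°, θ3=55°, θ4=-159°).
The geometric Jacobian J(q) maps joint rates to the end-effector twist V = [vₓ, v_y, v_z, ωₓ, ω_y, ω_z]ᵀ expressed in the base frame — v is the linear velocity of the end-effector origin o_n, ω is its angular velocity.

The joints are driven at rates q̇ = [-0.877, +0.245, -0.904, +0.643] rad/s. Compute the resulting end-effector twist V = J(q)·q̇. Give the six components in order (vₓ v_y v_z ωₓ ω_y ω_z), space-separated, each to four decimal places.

o_n = [0.1743, -0.2675, 0.7020]
J₁: ẑ×o_n = [0.2675, 0.1743, -0.0000], ω = ẑ
J2: z=[0.5878, -0.8090, 0.0000] o=[-0.1052, -0.0764, 0.0000] → [-0.5679, -0.4126, 0.1137, 0.5878, -0.8090, 0.0000]
J3: z=[0.8070, 0.5864, -0.0698] o=[0.1417, -0.3296, 0.7282] → [-0.0111, 0.0189, 0.0311, 0.8070, 0.5864, -0.0698]
J4: z=[0.2909, -0.4976, -0.8172] o=[0.2086, -0.4127, 0.8026] → [0.1688, 0.0573, 0.0252, 0.2909, -0.4976, -0.8172]
V = J·q̇ = [-0.2552, -0.2342, 0.0160, -0.3985, -1.0482, -1.3394]

-0.2552 -0.2342 0.0160 -0.3985 -1.0482 -1.3394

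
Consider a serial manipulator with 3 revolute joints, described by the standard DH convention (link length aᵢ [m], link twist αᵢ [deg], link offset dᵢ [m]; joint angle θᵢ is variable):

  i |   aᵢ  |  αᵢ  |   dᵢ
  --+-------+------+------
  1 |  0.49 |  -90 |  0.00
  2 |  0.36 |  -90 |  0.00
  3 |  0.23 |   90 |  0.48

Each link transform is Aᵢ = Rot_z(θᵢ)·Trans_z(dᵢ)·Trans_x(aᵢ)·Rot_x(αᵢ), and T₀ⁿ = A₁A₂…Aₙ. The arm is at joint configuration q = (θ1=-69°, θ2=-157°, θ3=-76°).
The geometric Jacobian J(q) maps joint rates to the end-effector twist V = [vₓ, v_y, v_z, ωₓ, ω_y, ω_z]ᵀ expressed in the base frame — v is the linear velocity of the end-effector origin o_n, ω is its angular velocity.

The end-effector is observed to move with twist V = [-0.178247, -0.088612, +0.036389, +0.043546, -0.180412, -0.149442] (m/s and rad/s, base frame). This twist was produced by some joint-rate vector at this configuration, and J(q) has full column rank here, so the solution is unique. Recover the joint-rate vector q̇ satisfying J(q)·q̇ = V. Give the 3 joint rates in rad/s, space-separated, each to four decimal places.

o_n = [0.3140, -0.1954, 0.6042]
J₁: ẑ×o_n = [0.1954, 0.3140, -0.0000], ω = ẑ
J2: z=[0.9336, 0.3584, 0.0000] o=[0.1756, -0.4575, 0.0000] → [0.2165, -0.5641, 0.1950, 0.9336, 0.3584, 0.0000]
J3: z=[0.1400, -0.3648, 0.9205] o=[0.0568, -0.1481, 0.1407] → [-0.1256, 0.1718, 0.0872, 0.1400, -0.3648, 0.9205]
q̇ = J⁺·V = [-0.5830, -0.0240, 0.4710]

-0.5830 -0.0240 0.4710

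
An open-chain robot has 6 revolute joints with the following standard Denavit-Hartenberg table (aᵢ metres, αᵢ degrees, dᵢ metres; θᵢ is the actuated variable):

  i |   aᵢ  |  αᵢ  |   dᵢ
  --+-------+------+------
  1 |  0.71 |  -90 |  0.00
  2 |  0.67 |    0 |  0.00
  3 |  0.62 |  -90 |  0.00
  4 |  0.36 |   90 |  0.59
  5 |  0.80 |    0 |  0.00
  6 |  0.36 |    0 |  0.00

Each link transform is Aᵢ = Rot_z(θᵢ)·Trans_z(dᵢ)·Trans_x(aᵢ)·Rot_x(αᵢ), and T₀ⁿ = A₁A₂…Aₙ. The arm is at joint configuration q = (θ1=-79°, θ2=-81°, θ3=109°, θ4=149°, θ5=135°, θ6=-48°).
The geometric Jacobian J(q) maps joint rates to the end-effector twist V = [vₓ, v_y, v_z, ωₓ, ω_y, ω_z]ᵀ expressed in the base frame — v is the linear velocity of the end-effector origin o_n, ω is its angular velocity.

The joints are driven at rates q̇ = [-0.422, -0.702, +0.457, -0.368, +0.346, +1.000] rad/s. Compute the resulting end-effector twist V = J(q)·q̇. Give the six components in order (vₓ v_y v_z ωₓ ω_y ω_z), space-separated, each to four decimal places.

0.1795 -0.5322 -0.0384 -1.2233 -1.0373 -0.4225

o_n = [0.2456, -0.7594, -1.0423]
J₁: ẑ×o_n = [0.7594, 0.2456, -0.0000], ω = ẑ
J2: z=[0.9816, 0.1908, 0.0000] o=[0.1355, -0.6970, 0.0000] → [-0.1989, 1.0232, -0.0823, 0.9816, 0.1908, 0.0000]
J3: z=[0.9816, 0.1908, 0.0000] o=[0.1555, -0.7998, 0.6618] → [-0.3252, 1.6728, 0.0225, 0.9816, 0.1908, 0.0000]
J4: z=[-0.0896, 0.4608, -0.8829] o=[0.2599, -1.3372, 0.3707] → [-0.1410, -0.1140, -0.0452, -0.0896, 0.4608, -0.8829]
J5: z=[-0.7546, -0.6100, -0.2418] o=[-0.0269, -0.8332, -0.0054] → [0.6503, -0.8484, 0.1105, -0.7546, -0.6100, -0.2418]
J6: z=[-0.7546, -0.6100, -0.2418] o=[0.2901, -0.9372, -0.7325] → [0.2320, -0.2231, -0.1613, -0.7546, -0.6100, -0.2418]
V = J·q̇ = [0.1795, -0.5322, -0.0384, -1.2233, -1.0373, -0.4225]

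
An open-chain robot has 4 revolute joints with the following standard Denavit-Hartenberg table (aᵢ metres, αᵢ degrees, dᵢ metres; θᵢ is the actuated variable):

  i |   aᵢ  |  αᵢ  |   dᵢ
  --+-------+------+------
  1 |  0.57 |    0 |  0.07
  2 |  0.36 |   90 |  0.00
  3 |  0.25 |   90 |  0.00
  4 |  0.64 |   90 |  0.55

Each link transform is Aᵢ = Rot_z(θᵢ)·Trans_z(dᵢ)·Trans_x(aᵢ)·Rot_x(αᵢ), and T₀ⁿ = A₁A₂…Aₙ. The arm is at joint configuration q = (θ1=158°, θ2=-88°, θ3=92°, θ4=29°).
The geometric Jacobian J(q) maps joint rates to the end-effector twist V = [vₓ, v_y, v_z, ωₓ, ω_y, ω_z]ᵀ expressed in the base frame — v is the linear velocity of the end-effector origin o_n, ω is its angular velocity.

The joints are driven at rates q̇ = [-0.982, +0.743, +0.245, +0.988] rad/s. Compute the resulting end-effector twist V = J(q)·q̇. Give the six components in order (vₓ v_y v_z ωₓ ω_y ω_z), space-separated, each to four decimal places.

o_n = [0.0645, 0.9357, 0.8985]
J₁: ẑ×o_n = [-0.9357, 0.0645, 0.0000], ω = ẑ
J2: z=[0.0000, 0.0000, 1.0000] o=[-0.5285, 0.2135, 0.0700] → [-0.7221, 0.5930, 0.0000, 0.0000, 0.0000, 1.0000]
J3: z=[0.9397, -0.3420, 0.0000] o=[-0.4054, 0.5518, 0.0700] → [-0.2833, -0.7785, 0.5214, 0.9397, -0.3420, 0.0000]
J4: z=[0.3418, 0.9391, 0.0349] o=[-0.4084, 0.5436, 0.3198] → [0.5297, -0.1813, -0.3101, 0.3418, 0.9391, 0.0349]
V = J·q̇ = [0.8362, 0.0074, -0.1786, 0.5679, 0.8441, -0.2045]

0.8362 0.0074 -0.1786 0.5679 0.8441 -0.2045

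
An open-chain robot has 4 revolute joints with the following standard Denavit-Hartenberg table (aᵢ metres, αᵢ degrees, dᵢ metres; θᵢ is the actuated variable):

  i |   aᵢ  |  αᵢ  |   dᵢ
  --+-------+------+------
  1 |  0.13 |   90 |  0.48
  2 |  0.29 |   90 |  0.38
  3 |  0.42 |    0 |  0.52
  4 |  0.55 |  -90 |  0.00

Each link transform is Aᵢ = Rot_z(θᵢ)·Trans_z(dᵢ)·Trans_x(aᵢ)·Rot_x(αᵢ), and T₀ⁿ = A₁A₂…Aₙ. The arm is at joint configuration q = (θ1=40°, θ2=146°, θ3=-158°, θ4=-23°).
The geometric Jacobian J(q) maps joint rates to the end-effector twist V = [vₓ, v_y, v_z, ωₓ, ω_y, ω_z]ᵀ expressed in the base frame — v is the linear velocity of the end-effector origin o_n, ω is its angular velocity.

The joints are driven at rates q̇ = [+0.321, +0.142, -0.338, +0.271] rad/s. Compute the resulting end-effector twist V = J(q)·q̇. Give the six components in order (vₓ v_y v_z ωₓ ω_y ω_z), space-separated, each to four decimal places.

-0.0065 0.1765 0.0884 0.0626 -0.1329 0.2655

o_n = [0.8840, 0.4386, 0.5480]
J₁: ẑ×o_n = [-0.4386, 0.8840, 0.0000], ω = ẑ
J2: z=[0.6428, -0.7660, 0.0000] o=[0.0996, 0.0836, 0.4800] → [-0.0521, -0.0437, 0.8291, 0.6428, -0.7660, 0.0000]
J3: z=[0.4284, 0.3594, 0.8290] o=[0.1597, -0.3621, 0.6422] → [-0.6976, 0.6408, 0.0826, 0.4284, 0.3594, 0.8290]
J4: z=[0.4284, 0.3594, 0.8290] o=[0.5286, 0.1529, 0.8555] → [-0.3474, 0.4264, -0.0054, 0.4284, 0.3594, 0.8290]
V = J·q̇ = [-0.0065, 0.1765, 0.0884, 0.0626, -0.1329, 0.2655]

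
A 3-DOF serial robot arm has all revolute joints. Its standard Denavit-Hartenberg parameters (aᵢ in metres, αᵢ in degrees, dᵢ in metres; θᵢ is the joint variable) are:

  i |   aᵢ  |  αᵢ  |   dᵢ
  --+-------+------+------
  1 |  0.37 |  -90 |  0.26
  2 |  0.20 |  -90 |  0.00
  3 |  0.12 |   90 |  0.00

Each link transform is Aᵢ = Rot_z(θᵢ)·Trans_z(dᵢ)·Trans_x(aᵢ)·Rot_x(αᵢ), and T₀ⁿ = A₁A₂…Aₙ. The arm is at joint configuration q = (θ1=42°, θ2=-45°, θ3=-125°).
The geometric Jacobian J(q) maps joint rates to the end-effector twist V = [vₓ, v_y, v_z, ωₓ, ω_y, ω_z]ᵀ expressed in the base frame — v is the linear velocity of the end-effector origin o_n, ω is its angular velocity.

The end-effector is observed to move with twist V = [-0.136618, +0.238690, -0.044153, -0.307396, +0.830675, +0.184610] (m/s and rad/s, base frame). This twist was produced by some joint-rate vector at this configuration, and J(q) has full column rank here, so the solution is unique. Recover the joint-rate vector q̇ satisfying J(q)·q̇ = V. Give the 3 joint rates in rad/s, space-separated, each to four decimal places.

o_n = [0.2781, 0.3827, 0.3528]
J₁: ẑ×o_n = [-0.3827, 0.2781, 0.0000], ω = ẑ
J2: z=[-0.6691, 0.7431, 0.0000] o=[0.2750, 0.2476, 0.2600] → [0.0689, 0.0621, -0.0928, -0.6691, 0.7431, 0.0000]
J3: z=[0.5255, 0.4731, -0.7071] o=[0.3801, 0.3422, 0.4014] → [0.0056, 0.0977, 0.0695, 0.5255, 0.4731, -0.7071]
q̇ = J⁺·V = [0.5120, 0.8230, 0.4630]

0.5120 0.8230 0.4630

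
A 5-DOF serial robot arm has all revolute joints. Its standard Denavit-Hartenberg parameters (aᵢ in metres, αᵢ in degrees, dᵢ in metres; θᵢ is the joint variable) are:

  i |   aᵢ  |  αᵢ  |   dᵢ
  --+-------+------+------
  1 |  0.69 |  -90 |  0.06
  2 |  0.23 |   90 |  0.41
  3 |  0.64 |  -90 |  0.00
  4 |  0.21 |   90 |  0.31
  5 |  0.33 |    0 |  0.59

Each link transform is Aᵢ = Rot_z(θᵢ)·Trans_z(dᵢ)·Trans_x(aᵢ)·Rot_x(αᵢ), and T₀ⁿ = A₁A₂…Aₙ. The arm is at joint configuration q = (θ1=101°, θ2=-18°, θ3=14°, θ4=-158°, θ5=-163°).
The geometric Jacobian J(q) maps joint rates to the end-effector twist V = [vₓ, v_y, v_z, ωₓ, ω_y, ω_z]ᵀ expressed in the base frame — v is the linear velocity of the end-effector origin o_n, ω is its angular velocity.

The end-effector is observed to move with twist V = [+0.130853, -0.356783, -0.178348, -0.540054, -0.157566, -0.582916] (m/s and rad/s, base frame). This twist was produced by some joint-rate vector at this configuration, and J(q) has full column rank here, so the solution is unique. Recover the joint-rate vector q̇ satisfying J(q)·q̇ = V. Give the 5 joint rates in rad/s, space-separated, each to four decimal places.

0.1740 0.2350 -0.2190 0.3840 0.5230

o_n = [-1.0182, 1.3483, -0.2878]
J₁: ẑ×o_n = [-1.3483, -1.0182, 0.0000], ω = ẑ
J2: z=[-0.9816, -0.1908, 0.0000] o=[-0.1317, 0.6773, 0.0600] → [0.0664, -0.3414, -0.8279, -0.9816, -0.1908, 0.0000]
J3: z=[0.0590, -0.3033, 0.9511] o=[-0.5759, 0.8138, 0.1311] → [-0.3813, -0.3960, -0.1027, 0.0590, -0.3033, 0.9511]
J4: z=[-0.9086, -0.4110, -0.0748] o=[-0.8405, 1.3640, 0.3230] → [0.2498, -0.5416, -0.0588, -0.9086, -0.4110, -0.0748]
J5: z=[0.1003, -0.0408, -0.9941] o=[-1.0370, 1.0454, 0.3162] → [0.3259, 0.0418, 0.0311, 0.1003, -0.0408, -0.9941]
q̇ = J⁺·V = [0.1740, 0.2350, -0.2190, 0.3840, 0.5230]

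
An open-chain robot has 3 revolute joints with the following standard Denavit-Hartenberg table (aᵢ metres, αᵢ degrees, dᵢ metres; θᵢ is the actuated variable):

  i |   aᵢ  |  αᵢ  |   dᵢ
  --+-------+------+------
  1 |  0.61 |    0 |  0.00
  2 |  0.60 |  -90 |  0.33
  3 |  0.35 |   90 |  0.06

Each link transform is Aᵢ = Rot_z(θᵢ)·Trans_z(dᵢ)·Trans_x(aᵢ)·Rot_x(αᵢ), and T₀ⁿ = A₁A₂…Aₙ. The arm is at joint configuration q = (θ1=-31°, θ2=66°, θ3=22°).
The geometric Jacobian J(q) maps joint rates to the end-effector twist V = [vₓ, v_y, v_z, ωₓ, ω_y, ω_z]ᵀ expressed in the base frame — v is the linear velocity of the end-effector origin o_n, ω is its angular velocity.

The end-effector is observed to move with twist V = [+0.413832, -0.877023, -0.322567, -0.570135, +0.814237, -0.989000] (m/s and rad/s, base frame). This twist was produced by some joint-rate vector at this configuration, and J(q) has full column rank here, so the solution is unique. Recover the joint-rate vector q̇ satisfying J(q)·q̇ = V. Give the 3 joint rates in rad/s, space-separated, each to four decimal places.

-0.1670 -0.8220 0.9940

o_n = [1.2458, 0.2653, 0.1989]
J₁: ẑ×o_n = [-0.2653, 1.2458, 0.0000], ω = ẑ
J2: z=[0.0000, 0.0000, 1.0000] o=[0.5229, -0.3142, 0.0000] → [-0.5794, 0.7229, 0.0000, 0.0000, 0.0000, 1.0000]
J3: z=[-0.5736, 0.8192, 0.0000] o=[1.0144, 0.0300, 0.3300] → [-0.1074, -0.0752, -0.3245, -0.5736, 0.8192, 0.0000]
q̇ = J⁺·V = [-0.1670, -0.8220, 0.9940]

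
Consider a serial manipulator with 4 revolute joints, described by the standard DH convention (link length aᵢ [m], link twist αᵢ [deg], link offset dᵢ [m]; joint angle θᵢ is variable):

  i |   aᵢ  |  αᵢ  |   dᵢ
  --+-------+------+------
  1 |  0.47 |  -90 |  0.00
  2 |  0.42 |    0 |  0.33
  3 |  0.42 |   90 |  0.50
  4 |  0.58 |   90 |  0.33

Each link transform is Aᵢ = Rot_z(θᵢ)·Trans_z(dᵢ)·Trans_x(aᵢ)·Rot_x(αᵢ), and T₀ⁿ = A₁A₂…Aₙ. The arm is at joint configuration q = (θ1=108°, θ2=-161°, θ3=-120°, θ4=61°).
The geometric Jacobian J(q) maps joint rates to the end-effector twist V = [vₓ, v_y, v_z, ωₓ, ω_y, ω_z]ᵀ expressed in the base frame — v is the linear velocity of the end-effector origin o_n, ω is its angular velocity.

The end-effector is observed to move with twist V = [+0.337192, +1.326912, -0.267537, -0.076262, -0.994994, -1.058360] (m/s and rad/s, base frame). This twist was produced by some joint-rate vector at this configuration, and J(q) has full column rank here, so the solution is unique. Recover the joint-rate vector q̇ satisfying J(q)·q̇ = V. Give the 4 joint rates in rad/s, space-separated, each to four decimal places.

-0.8790 0.9430 -0.5630 -0.9400

o_n = [-1.4358, 0.0914, -0.4886]
J₁: ẑ×o_n = [-0.0914, -1.4358, 0.0000], ω = ẑ
J2: z=[-0.9511, -0.3090, 0.0000] o=[-0.1452, 0.4470, 0.0000] → [0.1510, -0.4647, -0.0606, -0.9511, -0.3090, 0.0000]
J3: z=[-0.9511, -0.3090, 0.0000] o=[-0.3364, -0.0327, 0.1367] → [0.1932, -0.5947, -0.4577, -0.9511, -0.3090, 0.0000]
J4: z=[-0.3033, 0.9336, 0.1908] o=[-0.8367, -0.1110, -0.2755] → [-0.2375, -0.1789, 0.4980, -0.3033, 0.9336, 0.1908]
q̇ = J⁺·V = [-0.8790, 0.9430, -0.5630, -0.9400]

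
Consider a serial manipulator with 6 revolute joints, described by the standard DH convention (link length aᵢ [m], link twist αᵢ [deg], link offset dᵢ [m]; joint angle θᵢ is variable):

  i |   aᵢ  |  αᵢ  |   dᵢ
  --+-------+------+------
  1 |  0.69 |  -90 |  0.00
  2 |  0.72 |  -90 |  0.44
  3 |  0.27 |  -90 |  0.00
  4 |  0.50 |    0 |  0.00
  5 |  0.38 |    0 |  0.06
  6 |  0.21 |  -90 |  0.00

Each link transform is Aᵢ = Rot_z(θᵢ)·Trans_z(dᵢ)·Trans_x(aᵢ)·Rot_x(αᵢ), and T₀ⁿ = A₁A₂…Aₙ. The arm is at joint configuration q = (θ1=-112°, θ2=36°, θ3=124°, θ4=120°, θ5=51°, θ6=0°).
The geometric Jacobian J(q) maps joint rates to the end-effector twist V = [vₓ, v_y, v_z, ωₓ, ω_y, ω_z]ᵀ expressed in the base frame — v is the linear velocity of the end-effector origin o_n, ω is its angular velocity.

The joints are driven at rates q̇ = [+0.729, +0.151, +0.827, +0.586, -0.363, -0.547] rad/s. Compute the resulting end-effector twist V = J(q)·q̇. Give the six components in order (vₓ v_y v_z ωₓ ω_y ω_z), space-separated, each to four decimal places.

o_n = [0.1990, -2.0170, -0.1539]
J₁: ẑ×o_n = [2.0170, 0.1990, -0.0000], ω = ẑ
J2: z=[0.9272, -0.3746, 0.0000] o=[-0.2585, -0.6398, 0.0000] → [0.0577, 0.1427, -1.1056, 0.9272, -0.3746, 0.0000]
J3: z=[0.2202, 0.5450, -0.8090] o=[-0.0687, -1.3447, -0.4232] → [-0.3972, -0.2759, -0.2939, 0.2202, 0.5450, -0.8090]
J4: z=[0.7697, 0.4124, 0.4873] o=[-0.2305, -1.1476, -0.3345] → [0.4981, 0.0703, -0.8464, 0.7697, 0.4124, 0.4873]
J5: z=[0.7697, 0.4124, 0.4873] o=[-0.1761, -1.5660, -0.0663] → [0.1836, 0.2502, -0.5018, 0.7697, 0.4124, 0.4873]
J6: z=[0.7697, 0.4124, 0.4873] o=[0.0819, -1.8477, -0.1123] → [0.0654, 0.0891, -0.1786, 0.7697, 0.4124, 0.4873]
V = J·q̇ = [1.3401, -0.1598, -0.6262, 0.0727, 0.2605, -0.0979]

1.3401 -0.1598 -0.6262 0.0727 0.2605 -0.0979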